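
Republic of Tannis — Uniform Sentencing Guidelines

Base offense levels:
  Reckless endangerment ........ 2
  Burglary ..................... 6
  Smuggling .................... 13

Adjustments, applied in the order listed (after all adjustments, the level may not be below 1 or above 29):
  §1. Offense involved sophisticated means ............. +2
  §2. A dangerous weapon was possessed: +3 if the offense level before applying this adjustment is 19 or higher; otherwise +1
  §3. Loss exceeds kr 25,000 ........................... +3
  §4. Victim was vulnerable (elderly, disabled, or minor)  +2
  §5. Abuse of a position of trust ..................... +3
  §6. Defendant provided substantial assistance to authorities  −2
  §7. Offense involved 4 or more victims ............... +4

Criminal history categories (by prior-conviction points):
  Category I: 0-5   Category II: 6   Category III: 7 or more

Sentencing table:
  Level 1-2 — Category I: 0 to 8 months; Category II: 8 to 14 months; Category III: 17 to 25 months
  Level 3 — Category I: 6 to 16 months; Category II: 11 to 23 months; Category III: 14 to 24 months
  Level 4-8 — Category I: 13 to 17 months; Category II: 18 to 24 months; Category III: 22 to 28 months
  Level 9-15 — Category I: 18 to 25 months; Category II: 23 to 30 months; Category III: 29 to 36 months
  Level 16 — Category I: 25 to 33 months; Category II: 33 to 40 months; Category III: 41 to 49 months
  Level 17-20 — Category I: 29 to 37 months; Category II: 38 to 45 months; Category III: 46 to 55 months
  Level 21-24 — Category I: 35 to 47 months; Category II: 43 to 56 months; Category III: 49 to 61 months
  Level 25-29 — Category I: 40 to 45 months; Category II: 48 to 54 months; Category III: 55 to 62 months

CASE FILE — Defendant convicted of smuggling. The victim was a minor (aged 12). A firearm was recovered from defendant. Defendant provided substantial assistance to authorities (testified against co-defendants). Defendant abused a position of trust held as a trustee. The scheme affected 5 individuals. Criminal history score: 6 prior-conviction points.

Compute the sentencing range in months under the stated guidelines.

43-56 months

Base offense level for smuggling: 13.
§2 applies (level before this adjustment is 13 < 19, so +1): 13 + 1 = 14.
§4 applies: 14 + 2 = 16.
§5 applies: 16 + 3 = 19.
§6 applies: 19 − 2 = 17.
§7 applies: 17 + 4 = 21.
Final offense level: 21.
Criminal history: 6 prior points → Category II (6).
Level 21 falls in the 21-24 band.
Grid: Level 21-24 × Category II = 43-56 months.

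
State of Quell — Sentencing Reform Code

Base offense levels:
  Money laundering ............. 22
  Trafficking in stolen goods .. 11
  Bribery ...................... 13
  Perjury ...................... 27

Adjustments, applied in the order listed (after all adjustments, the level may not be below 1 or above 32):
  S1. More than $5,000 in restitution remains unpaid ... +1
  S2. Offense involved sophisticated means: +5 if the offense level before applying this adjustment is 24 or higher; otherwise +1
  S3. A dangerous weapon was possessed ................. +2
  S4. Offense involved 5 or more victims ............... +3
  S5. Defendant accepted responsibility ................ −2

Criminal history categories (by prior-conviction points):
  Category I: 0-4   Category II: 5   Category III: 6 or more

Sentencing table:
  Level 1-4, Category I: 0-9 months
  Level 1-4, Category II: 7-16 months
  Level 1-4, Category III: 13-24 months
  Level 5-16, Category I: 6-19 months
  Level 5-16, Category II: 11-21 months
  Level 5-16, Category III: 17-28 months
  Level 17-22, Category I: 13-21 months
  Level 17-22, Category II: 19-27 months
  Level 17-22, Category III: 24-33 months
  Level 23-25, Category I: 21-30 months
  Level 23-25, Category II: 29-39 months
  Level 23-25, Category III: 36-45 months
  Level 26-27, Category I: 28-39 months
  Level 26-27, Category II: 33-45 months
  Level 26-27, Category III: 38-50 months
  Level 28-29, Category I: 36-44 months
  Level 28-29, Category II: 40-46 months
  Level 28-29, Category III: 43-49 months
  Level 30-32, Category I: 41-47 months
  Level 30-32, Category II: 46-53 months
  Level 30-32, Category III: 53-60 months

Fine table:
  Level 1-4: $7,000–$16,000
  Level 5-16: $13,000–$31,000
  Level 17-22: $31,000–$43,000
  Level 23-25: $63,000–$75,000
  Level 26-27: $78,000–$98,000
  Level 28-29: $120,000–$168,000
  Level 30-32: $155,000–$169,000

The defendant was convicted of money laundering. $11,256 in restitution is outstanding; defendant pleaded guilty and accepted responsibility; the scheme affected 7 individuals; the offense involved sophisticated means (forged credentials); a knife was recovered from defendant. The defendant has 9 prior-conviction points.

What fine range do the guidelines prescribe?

Base offense level for money laundering: 22.
S1 applies: 22 + 1 = 23.
S2 applies (level before this adjustment is 23 < 24, so +1): 23 + 1 = 24.
S3 applies: 24 + 2 = 26.
S4 applies: 26 + 3 = 29.
S5 applies: 29 − 2 = 27.
Final offense level: 27.
Level 27 falls in the 26-27 band.
Fine table: Level 26-27 → $78,000–$98,000.

$78,000–$98,000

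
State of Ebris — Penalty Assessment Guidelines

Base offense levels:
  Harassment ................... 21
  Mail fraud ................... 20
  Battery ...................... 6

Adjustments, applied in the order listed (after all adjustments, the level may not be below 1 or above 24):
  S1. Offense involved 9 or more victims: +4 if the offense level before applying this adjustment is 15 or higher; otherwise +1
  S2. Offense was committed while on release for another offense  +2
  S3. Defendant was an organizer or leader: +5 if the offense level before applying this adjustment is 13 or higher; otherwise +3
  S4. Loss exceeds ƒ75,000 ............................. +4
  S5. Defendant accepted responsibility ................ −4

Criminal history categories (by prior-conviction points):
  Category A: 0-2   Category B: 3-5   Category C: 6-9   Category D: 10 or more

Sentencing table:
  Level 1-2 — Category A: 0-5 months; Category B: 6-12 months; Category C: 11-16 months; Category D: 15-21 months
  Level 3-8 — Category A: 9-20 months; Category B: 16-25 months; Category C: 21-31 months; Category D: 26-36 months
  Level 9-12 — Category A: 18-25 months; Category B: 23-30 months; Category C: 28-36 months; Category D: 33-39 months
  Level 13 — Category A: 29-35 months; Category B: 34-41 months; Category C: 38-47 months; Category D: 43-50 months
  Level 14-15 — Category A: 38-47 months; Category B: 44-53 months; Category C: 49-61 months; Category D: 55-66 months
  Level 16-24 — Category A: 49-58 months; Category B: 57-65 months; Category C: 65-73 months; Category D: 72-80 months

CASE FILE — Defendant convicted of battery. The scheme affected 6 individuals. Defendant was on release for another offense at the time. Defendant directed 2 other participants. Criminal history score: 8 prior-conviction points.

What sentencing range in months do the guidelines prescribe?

Base offense level for battery: 6.
S2 applies: 6 + 2 = 8.
S3 applies (level before this adjustment is 8 < 13, so +3): 8 + 3 = 11.
S4 does not apply.
Final offense level: 11.
Criminal history: 8 prior points → Category C (6-9).
Level 11 falls in the 9-12 band.
Grid: Level 9-12 × Category C = 28-36 months.

28-36 months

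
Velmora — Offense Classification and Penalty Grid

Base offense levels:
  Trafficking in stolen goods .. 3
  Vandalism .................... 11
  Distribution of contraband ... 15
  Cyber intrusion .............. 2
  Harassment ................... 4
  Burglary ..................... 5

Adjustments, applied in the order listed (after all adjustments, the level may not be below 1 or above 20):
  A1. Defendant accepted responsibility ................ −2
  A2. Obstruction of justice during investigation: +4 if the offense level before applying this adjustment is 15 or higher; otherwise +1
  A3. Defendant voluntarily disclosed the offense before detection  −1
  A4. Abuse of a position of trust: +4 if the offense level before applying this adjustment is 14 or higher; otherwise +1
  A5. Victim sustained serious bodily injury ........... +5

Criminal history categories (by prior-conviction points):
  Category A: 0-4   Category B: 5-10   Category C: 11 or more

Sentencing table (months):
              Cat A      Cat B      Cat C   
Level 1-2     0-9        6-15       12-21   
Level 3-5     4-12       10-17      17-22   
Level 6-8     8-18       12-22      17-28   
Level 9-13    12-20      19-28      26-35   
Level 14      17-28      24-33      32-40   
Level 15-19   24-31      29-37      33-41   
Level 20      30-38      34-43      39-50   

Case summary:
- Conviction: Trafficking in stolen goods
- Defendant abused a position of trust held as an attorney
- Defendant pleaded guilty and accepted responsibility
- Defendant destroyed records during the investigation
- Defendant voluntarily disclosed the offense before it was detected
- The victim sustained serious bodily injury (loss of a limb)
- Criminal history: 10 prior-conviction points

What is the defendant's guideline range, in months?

Base offense level for trafficking in stolen goods: 3.
A1 applies: 3 − 2 = 1.
A2 applies (level before this adjustment is 1 < 15, so +1): 1 + 1 = 2.
A3 applies: 2 − 1 = 1.
A4 applies (level before this adjustment is 1 < 14, so +1): 1 + 1 = 2.
A5 applies: 2 + 5 = 7.
Final offense level: 7.
Criminal history: 10 prior points → Category B (5-10).
Level 7 falls in the 6-8 band.
Grid: Level 6-8 × Category B = 12-22 months.

12-22 months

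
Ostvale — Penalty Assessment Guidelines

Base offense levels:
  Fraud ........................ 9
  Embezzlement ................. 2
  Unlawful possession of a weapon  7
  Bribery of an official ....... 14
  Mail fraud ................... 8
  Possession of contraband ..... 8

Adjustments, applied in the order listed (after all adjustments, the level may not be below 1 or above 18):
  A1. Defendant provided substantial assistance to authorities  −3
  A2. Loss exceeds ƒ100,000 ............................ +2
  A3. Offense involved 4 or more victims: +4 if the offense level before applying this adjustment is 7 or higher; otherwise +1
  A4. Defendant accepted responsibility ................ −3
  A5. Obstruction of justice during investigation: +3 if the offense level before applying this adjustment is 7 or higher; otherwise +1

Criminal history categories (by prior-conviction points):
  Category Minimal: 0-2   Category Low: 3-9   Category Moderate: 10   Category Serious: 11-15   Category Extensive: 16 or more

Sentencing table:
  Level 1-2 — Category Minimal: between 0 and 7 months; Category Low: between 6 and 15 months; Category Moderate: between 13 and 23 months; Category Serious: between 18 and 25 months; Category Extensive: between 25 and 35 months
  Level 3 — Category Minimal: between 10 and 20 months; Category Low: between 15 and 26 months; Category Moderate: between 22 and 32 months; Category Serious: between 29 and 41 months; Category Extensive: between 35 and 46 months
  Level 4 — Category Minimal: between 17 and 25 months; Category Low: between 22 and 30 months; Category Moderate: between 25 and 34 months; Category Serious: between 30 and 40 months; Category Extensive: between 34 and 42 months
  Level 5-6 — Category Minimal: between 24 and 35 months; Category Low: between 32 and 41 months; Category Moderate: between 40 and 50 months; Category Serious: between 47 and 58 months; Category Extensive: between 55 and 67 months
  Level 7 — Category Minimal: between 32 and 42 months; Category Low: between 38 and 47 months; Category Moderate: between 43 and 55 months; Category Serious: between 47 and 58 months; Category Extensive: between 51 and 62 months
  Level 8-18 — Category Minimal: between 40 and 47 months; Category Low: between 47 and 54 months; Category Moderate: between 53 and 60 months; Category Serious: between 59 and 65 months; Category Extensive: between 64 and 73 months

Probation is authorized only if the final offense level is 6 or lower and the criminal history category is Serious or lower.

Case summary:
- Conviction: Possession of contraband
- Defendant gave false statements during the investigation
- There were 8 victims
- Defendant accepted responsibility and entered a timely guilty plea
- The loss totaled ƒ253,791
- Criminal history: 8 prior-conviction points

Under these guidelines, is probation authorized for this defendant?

Base offense level for possession of contraband: 8.
A1 does not apply.
A2 applies: 8 + 2 = 10.
A3 applies (level before this adjustment is 10 ≥ 7, so +4): 10 + 4 = 14.
A4 applies: 14 − 3 = 11.
A5 applies (level before this adjustment is 11 ≥ 7, so +3): 11 + 3 = 14.
Final offense level: 14.
Criminal history: 8 prior points → Category Low (3-9).
Level 14 falls in the 8-18 band.
Grid: Level 8-18 × Category Low = 47-54 months.
Probation check: level 14 > 6 and category Low ≤ Serious → not eligible.

No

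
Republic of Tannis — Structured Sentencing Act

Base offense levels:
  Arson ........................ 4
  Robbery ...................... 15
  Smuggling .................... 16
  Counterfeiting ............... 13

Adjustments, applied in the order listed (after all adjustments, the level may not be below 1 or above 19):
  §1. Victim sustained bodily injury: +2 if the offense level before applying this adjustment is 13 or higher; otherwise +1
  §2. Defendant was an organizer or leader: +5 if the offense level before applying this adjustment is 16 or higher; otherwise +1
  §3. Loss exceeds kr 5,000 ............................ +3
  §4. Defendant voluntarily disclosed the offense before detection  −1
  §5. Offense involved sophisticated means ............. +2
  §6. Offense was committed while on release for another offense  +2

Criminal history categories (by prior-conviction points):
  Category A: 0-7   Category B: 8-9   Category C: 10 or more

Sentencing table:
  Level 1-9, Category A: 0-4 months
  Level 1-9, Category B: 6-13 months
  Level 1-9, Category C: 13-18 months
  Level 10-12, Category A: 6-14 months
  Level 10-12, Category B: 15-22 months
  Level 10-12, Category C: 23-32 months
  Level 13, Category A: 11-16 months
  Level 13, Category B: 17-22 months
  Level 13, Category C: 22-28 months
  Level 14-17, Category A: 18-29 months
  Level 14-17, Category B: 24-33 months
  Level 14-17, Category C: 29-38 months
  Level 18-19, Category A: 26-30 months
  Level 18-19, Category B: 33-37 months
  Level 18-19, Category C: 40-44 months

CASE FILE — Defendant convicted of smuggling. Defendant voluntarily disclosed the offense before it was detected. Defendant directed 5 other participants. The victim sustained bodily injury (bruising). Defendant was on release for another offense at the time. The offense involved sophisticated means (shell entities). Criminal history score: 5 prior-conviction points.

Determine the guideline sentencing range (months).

26-30 months

Base offense level for smuggling: 16.
§1 applies (level before this adjustment is 16 ≥ 13, so +2): 16 + 2 = 18.
§2 applies (level before this adjustment is 18 ≥ 16, so +5): 18 + 5 = 23.
§4 applies: 23 − 1 = 22.
§5 applies: 22 + 2 = 24.
§6 applies: 24 + 2 = 26.
Level 26 exceeds the maximum of 19; capped at 19.
Final offense level: 19.
Criminal history: 5 prior points → Category A (0-7).
Level 19 falls in the 18-19 band.
Grid: Level 18-19 × Category A = 26-30 months.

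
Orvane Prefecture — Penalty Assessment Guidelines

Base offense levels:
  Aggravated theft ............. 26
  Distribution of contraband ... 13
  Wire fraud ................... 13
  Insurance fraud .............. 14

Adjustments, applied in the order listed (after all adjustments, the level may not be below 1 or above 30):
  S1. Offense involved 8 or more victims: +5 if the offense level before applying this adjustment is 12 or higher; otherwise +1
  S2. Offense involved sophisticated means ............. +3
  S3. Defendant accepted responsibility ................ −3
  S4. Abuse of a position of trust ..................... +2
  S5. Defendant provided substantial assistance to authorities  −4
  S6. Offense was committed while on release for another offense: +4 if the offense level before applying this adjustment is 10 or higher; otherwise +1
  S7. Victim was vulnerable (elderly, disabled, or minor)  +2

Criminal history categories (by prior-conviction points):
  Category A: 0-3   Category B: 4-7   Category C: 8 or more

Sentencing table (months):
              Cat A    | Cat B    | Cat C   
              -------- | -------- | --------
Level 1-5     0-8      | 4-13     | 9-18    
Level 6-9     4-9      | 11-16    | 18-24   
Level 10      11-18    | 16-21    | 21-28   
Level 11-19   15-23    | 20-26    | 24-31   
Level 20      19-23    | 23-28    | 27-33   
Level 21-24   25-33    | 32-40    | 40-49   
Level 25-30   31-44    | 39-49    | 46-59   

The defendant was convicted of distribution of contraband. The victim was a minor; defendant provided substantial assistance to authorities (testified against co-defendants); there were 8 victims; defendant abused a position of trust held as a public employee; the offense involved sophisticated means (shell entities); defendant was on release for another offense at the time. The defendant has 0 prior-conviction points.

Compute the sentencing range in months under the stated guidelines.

31-44 months

Base offense level for distribution of contraband: 13.
S1 applies (level before this adjustment is 13 ≥ 12, so +5): 13 + 5 = 18.
S2 applies: 18 + 3 = 21.
S3 does not apply.
S4 applies: 21 + 2 = 23.
S5 applies: 23 − 4 = 19.
S6 applies (level before this adjustment is 19 ≥ 10, so +4): 19 + 4 = 23.
S7 applies: 23 + 2 = 25.
Final offense level: 25.
Criminal history: 0 prior points → Category A (0-3).
Level 25 falls in the 25-30 band.
Grid: Level 25-30 × Category A = 31-44 months.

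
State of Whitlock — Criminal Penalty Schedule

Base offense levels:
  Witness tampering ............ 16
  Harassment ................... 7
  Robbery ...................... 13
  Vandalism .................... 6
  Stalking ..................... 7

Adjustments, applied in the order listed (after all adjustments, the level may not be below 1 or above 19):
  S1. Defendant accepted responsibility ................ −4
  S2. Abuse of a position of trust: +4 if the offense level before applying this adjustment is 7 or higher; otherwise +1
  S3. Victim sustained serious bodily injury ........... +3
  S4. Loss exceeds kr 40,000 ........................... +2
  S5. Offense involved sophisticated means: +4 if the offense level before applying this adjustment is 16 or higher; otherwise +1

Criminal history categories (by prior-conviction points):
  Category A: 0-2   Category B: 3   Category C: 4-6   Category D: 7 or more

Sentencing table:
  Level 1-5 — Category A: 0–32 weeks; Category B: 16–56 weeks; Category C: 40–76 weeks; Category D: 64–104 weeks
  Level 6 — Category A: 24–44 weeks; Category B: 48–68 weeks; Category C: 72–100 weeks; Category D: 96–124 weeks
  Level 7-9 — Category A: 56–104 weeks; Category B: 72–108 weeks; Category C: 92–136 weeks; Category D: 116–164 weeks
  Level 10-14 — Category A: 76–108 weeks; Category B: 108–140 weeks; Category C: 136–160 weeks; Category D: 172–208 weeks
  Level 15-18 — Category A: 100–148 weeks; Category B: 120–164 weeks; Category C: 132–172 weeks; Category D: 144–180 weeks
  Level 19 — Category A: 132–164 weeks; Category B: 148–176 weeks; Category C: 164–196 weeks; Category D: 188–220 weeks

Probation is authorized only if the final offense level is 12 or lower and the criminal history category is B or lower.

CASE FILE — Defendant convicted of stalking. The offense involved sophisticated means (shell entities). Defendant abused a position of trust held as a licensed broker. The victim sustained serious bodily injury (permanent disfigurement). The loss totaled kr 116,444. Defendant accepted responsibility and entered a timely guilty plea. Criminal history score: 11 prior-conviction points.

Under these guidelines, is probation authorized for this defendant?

Base offense level for stalking: 7.
S1 applies: 7 − 4 = 3.
S2 applies (level before this adjustment is 3 < 7, so +1): 3 + 1 = 4.
S3 applies: 4 + 3 = 7.
S4 applies: 7 + 2 = 9.
S5 applies (level before this adjustment is 9 < 16, so +1): 9 + 1 = 10.
Final offense level: 10.
Criminal history: 11 prior points → Category D (7+).
Level 10 falls in the 10-14 band.
Grid: Level 10-14 × Category D = 172-208 weeks.
Probation check: level 10 ≤ 12 and category D > B → not eligible.

No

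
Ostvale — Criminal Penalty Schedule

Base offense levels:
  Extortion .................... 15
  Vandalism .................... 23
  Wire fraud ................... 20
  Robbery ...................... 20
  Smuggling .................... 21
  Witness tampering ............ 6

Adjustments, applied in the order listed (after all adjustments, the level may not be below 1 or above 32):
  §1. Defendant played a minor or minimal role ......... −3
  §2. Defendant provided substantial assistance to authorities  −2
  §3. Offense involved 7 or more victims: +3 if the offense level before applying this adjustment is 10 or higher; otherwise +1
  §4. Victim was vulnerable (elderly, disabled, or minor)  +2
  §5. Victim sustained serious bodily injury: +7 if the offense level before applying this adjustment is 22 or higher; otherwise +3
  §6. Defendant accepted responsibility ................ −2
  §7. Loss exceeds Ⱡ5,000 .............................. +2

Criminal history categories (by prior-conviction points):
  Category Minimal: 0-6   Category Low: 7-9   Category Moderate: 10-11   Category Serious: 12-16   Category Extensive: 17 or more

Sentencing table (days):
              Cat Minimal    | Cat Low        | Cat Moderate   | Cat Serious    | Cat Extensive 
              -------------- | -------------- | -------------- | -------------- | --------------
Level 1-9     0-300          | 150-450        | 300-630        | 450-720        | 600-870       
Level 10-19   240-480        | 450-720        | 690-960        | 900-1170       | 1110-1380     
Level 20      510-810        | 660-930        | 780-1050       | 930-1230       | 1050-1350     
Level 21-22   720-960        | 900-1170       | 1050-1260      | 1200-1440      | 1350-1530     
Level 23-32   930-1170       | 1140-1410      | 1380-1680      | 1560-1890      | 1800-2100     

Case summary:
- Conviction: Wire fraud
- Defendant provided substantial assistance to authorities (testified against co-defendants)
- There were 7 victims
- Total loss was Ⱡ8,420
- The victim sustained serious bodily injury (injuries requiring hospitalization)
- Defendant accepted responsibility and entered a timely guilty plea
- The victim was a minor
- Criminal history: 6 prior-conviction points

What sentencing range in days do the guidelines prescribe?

Base offense level for wire fraud: 20.
§1 does not apply.
§2 applies: 20 − 2 = 18.
§3 applies (level before this adjustment is 18 ≥ 10, so +3): 18 + 3 = 21.
§4 applies: 21 + 2 = 23.
§5 applies (level before this adjustment is 23 ≥ 22, so +7): 23 + 7 = 30.
§6 applies: 30 − 2 = 28.
§7 applies: 28 + 2 = 30.
Final offense level: 30.
Criminal history: 6 prior points → Category Minimal (0-6).
Level 30 falls in the 23-32 band.
Grid: Level 23-32 × Category Minimal = 930-1170 days.

930-1170 days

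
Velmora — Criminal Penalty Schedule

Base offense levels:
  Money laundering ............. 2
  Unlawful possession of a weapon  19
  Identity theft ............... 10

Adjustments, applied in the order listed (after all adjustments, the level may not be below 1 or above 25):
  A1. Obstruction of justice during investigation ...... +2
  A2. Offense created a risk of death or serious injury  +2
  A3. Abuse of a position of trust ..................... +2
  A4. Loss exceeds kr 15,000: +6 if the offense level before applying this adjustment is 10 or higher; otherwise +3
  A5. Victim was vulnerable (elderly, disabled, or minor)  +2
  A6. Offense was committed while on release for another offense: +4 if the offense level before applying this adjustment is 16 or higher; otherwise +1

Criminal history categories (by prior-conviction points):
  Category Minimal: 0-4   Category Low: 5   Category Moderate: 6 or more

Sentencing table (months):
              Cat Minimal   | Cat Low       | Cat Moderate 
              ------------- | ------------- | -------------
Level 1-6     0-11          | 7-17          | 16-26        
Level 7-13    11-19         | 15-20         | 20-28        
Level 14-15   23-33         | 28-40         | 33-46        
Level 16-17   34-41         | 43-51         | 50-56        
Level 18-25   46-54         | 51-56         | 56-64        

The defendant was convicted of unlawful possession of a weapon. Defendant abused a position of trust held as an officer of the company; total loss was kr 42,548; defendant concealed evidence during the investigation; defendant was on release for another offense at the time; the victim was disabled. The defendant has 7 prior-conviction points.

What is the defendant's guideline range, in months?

Base offense level for unlawful possession of a weapon: 19.
A1 applies: 19 + 2 = 21.
A3 applies: 21 + 2 = 23.
A4 applies (level before this adjustment is 23 ≥ 10, so +6): 23 + 6 = 29.
A5 applies: 29 + 2 = 31.
A6 applies (level before this adjustment is 31 ≥ 16, so +4): 31 + 4 = 35.
Level 35 exceeds the maximum of 25; capped at 25.
Final offense level: 25.
Criminal history: 7 prior points → Category Moderate (6+).
Level 25 falls in the 18-25 band.
Grid: Level 18-25 × Category Moderate = 56-64 months.

56-64 months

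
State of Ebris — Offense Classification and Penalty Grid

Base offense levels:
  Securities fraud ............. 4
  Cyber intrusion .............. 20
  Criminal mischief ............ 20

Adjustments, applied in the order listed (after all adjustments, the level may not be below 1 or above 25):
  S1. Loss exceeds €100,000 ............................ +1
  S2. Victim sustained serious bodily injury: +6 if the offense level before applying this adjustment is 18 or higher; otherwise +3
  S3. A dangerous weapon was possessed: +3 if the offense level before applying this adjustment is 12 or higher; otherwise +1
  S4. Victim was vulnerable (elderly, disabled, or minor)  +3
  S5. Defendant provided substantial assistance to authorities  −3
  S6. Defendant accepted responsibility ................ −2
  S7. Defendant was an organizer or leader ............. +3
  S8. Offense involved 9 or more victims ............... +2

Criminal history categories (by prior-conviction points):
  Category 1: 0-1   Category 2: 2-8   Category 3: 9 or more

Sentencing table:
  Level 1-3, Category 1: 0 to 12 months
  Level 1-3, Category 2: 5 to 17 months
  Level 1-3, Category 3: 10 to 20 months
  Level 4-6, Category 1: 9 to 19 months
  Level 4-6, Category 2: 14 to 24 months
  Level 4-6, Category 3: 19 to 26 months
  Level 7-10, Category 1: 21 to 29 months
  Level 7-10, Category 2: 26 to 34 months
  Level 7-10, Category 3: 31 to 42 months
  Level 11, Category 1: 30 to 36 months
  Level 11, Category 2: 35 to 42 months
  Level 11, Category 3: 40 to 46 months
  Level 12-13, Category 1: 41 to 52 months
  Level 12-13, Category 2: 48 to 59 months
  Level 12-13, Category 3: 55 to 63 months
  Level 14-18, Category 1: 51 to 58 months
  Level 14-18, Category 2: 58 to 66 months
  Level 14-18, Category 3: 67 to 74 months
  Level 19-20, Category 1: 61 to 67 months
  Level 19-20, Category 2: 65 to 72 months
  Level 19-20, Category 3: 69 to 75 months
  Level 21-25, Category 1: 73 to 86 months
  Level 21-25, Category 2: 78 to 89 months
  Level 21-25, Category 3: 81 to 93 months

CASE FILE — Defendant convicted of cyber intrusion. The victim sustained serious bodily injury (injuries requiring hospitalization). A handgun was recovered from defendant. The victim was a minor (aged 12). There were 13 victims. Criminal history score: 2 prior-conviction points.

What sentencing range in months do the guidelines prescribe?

78-89 months

Base offense level for cyber intrusion: 20.
S2 applies (level before this adjustment is 20 ≥ 18, so +6): 20 + 6 = 26.
S3 applies (level before this adjustment is 26 ≥ 12, so +3): 26 + 3 = 29.
S4 applies: 29 + 3 = 32.
S7 does not apply.
S8 applies: 32 + 2 = 34.
Level 34 exceeds the maximum of 25; capped at 25.
Final offense level: 25.
Criminal history: 2 prior points → Category 2 (2-8).
Level 25 falls in the 21-25 band.
Grid: Level 21-25 × Category 2 = 78-89 months.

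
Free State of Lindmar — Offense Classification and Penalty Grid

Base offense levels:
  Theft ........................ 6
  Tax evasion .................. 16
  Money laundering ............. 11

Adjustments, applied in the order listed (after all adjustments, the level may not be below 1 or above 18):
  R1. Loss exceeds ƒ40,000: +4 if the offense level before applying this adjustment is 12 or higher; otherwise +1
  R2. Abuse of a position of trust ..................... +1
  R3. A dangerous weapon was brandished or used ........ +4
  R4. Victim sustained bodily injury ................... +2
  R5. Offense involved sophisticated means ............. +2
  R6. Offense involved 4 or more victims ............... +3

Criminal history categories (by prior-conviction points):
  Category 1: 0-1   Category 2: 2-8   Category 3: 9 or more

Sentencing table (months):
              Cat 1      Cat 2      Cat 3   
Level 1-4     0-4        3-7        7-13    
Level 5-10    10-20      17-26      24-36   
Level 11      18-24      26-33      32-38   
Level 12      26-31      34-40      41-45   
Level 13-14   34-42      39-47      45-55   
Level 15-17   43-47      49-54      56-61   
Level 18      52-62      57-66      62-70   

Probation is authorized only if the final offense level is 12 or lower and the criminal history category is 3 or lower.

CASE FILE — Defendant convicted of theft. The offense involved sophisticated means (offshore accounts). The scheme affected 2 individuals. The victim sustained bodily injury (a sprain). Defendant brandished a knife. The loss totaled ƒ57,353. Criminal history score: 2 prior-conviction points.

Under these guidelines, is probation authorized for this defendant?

Base offense level for theft: 6.
R1 applies (level before this adjustment is 6 < 12, so +1): 6 + 1 = 7.
R2 does not apply.
R3 applies: 7 + 4 = 11.
R4 applies: 11 + 2 = 13.
R5 applies: 13 + 2 = 15.
Final offense level: 15.
Criminal history: 2 prior points → Category 2 (2-8).
Level 15 falls in the 15-17 band.
Grid: Level 15-17 × Category 2 = 49-54 months.
Probation check: level 15 > 12 and category 2 ≤ 3 → not eligible.

No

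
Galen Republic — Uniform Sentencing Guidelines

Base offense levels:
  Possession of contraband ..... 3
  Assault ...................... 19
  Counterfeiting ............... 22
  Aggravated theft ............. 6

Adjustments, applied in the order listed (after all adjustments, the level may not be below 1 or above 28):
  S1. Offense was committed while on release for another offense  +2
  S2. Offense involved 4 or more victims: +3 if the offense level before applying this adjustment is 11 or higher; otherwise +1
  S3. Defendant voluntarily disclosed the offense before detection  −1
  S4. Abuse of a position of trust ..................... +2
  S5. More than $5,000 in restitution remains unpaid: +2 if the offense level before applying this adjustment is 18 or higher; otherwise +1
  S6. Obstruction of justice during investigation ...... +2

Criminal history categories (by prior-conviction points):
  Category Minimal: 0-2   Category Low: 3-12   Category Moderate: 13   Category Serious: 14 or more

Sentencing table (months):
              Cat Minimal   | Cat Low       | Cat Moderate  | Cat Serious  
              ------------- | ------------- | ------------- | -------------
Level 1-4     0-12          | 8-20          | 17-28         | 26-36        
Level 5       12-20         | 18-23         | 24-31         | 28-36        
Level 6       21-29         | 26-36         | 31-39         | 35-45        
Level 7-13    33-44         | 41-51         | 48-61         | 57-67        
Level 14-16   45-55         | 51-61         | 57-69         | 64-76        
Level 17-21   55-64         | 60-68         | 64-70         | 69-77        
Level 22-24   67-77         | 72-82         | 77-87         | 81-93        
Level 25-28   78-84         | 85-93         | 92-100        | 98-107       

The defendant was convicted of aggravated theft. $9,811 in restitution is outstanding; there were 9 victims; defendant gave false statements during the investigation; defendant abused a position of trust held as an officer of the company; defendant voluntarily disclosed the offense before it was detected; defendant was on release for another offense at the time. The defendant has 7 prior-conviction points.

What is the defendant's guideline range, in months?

Base offense level for aggravated theft: 6.
S1 applies: 6 + 2 = 8.
S2 applies (level before this adjustment is 8 < 11, so +1): 8 + 1 = 9.
S3 applies: 9 − 1 = 8.
S4 applies: 8 + 2 = 10.
S5 applies (level before this adjustment is 10 < 18, so +1): 10 + 1 = 11.
S6 applies: 11 + 2 = 13.
Final offense level: 13.
Criminal history: 7 prior points → Category Low (3-12).
Level 13 falls in the 7-13 band.
Grid: Level 7-13 × Category Low = 41-51 months.

41-51 months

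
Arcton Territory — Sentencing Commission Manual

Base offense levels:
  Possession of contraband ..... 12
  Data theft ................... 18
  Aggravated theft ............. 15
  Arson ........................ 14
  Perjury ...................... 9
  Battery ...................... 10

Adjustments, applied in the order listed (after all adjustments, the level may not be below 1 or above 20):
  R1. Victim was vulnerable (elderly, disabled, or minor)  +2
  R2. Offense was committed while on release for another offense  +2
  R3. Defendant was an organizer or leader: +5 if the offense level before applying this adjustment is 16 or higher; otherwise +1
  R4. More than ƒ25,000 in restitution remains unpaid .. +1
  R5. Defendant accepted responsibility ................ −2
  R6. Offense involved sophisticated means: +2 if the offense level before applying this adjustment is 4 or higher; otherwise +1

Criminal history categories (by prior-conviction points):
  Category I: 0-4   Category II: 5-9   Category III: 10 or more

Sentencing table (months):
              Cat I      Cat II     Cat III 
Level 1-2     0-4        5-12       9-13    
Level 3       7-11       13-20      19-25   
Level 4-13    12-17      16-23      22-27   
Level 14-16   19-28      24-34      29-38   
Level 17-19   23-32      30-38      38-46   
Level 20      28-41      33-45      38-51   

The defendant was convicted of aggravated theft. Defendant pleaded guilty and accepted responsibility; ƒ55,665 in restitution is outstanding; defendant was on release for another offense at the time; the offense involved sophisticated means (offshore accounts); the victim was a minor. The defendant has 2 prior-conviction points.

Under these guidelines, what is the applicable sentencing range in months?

Base offense level for aggravated theft: 15.
R1 applies: 15 + 2 = 17.
R2 applies: 17 + 2 = 19.
R3 does not apply.
R4 applies: 19 + 1 = 20.
R5 applies: 20 − 2 = 18.
R6 applies (level before this adjustment is 18 ≥ 4, so +2): 18 + 2 = 20.
Final offense level: 20.
Criminal history: 2 prior points → Category I (0-4).
Level 20 falls in the 20 band.
Grid: Level 20 × Category I = 28-41 months.

28-41 months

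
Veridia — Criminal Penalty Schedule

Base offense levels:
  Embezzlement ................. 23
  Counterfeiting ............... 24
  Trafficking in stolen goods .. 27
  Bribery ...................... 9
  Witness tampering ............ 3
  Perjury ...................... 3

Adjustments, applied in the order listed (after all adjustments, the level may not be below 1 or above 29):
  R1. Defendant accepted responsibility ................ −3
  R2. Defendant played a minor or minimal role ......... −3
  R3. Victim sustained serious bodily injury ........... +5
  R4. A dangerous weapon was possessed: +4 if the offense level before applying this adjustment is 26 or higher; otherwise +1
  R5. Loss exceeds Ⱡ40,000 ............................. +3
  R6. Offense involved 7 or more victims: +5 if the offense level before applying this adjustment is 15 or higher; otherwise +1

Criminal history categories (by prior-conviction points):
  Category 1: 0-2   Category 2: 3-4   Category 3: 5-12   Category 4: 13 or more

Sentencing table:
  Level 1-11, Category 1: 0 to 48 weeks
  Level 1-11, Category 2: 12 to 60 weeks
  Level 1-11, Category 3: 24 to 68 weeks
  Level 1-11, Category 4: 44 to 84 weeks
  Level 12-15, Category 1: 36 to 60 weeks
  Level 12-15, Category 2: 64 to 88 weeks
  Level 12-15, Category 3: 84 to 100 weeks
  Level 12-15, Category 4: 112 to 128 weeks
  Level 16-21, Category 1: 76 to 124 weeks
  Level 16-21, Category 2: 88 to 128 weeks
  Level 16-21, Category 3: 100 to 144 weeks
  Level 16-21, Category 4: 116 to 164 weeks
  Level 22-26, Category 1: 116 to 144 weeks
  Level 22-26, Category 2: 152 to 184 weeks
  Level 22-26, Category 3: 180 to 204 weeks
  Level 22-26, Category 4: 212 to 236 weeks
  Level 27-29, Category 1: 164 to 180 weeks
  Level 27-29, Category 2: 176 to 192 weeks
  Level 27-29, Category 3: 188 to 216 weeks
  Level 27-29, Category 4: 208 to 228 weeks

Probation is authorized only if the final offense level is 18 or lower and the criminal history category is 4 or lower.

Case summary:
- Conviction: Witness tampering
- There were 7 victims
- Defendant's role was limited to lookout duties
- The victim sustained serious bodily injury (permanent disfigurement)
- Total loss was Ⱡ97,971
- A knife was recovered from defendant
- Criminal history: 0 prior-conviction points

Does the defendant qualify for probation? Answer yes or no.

Yes

Base offense level for witness tampering: 3.
R2 applies: 3 − 3 = 0.
R3 applies: 0 + 5 = 5.
R4 applies (level before this adjustment is 5 < 26, so +1): 5 + 1 = 6.
R5 applies: 6 + 3 = 9.
R6 applies (level before this adjustment is 9 < 15, so +1): 9 + 1 = 10.
Final offense level: 10.
Criminal history: 0 prior points → Category 1 (0-2).
Level 10 falls in the 1-11 band.
Grid: Level 1-11 × Category 1 = 0-48 weeks.
Probation check: level 10 ≤ 18 and category 1 ≤ 4 → eligible.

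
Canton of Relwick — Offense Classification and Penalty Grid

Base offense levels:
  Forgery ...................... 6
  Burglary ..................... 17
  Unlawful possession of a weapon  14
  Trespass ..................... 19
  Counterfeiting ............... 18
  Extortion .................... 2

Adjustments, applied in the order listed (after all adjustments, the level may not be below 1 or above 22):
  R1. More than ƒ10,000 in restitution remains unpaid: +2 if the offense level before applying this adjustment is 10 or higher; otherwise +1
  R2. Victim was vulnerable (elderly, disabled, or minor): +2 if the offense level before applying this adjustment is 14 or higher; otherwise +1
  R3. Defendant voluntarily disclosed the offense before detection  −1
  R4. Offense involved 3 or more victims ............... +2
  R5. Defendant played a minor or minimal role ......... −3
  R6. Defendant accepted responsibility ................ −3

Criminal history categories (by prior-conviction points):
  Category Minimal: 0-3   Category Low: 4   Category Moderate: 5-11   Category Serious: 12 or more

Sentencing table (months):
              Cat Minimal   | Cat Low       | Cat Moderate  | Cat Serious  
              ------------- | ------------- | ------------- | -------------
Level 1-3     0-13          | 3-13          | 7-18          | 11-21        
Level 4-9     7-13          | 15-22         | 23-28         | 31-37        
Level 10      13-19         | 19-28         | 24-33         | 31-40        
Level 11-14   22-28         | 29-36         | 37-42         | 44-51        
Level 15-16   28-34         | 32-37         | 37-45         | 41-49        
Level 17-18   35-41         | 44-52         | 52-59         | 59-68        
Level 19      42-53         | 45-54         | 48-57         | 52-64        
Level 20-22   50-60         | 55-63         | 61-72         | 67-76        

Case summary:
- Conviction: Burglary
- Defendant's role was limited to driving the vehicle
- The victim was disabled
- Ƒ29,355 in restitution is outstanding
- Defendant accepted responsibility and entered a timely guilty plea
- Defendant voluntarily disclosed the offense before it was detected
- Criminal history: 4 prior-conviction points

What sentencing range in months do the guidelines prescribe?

29-36 months

Base offense level for burglary: 17.
R1 applies (level before this adjustment is 17 ≥ 10, so +2): 17 + 2 = 19.
R2 applies (level before this adjustment is 19 ≥ 14, so +2): 19 + 2 = 21.
R3 applies: 21 − 1 = 20.
R4 does not apply.
R5 applies: 20 − 3 = 17.
R6 applies: 17 − 3 = 14.
Final offense level: 14.
Criminal history: 4 prior points → Category Low (4).
Level 14 falls in the 11-14 band.
Grid: Level 11-14 × Category Low = 29-36 months.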